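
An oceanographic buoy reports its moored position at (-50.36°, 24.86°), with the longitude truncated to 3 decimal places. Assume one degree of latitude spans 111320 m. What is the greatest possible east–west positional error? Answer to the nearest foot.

Truncating at 3 decimal places can drop up to a full unit in the last place, so the longitude may be off by as much as 0.001°.
Parallels shrink by cos φ, so at 50.36° a degree of longitude is 111320 × 0.6380 ≈ 71017.9 m.
So at most 0.001° × 71017.9 ≈ 71.0179 m east–west.
In feet: 71.0179 m ÷ 0.3048 ≈ 233 ft.

233 feet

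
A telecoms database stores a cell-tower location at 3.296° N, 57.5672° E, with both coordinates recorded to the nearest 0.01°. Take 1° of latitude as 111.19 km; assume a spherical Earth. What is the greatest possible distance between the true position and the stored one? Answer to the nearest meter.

786 meters

Rounding to 2 decimal places leaves each coordinate within ±0.005° of the true value.
Latitude error → 0.005 × 111190 = 555.95 m along the meridian.
E–W at 3.296°: 0.005° × 111190 × cos 3.296° = 0.005 × 111190 × 0.9983 ≈ 555.03 m.
Worst case both components are at the extreme and orthogonal: √(555.95² + 555.03²) ≈ 785.582 m.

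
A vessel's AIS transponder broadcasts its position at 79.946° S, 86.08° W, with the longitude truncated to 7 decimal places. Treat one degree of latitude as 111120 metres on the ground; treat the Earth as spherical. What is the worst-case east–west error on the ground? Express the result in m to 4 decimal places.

0.0019 m

Truncating at 7 decimal places can drop up to a full unit in the last place, so the longitude may be off by as much as 1e-07°.
Parallels shrink by cos φ, so at 79.946° a degree of longitude is 111120 × 0.1746 ≈ 19398.9 m.
Maximum E–W displacement: 1e-07 × 19398.9 = 0.00193989 m.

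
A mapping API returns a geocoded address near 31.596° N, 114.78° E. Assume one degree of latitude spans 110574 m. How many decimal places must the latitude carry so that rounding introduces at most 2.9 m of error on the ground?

5

One degree of latitude covers 110574 m.
Rounding to N decimal places gives at most 0.5 × 10⁻ᴺ degrees of error, i.e. 0.5 × 10⁻ᴺ × 110574 m.
Need 0.5 × 110574 × 10⁻ᴺ ≤ 2.9 → 10⁻ᴺ ≤ 5.245e-05, so N ≥ 4.28.
So 5 decimal places suffice (0.553 m); 4 would allow up to 5.53 m.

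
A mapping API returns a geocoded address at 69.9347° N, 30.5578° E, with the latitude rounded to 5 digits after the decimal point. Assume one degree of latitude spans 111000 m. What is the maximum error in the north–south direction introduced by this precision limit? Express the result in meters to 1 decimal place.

0.6 meters

Rounding to 5 decimal places leaves the latitude within ±5e-06° of the true value.
North–south distance: 5e-06° × 111000 m/° = 0.555 m.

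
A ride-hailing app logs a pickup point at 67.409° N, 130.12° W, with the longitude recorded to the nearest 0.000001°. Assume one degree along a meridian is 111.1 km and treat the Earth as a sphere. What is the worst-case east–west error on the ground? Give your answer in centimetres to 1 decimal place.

2.1 centimetres

Rounding to 6 decimal places leaves the longitude within ±5e-07° of the true value.
Parallels shrink by cos φ, so at 67.409° a degree of longitude is 111100 × 0.3842 ≈ 42679.1 m.
East–west error: 5e-07° × 42679.1 m/° ≈ 0.0213395 m.
That is 0.0213395 m = 2.134 cm.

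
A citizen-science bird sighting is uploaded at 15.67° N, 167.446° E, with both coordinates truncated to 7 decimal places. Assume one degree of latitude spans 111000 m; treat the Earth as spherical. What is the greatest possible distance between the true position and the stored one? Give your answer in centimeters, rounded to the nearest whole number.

2 centimeters

Truncating at 7 decimal places can drop up to a full unit in the last place, so each coordinate may be off by as much as 1e-07°.
N–S: 1e-07° × 111000 m/° = 0.0111 m.
Longitude error → 1e-07 × 111000 × cos 15.67° = 1e-07 × 111000 × 0.9628 ≈ 0.0106874 m.
Combining orthogonally: (0.0111² + 0.0106874²)^½ ≈ 0.0154088 m.
That is 0.0154088 m = 1.5409 cm.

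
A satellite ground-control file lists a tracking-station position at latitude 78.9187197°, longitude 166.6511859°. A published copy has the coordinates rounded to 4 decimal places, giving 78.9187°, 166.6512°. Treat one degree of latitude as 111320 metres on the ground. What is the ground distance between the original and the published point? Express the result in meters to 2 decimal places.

The latitude changed by +0.0000197° and the longitude by -0.0000141°.
N–S: 0.0000197° × 111320 m/° = 2.193 m.
East–west at this latitude: -0.0000141° × 111320 × cos 78.9187° ≈ -0.0000141 × 21395.9 = -0.301682 m.
Combined displacement = (2.193² + 0.301682²)^½ ≈ 2.21366 m.

2.21 meters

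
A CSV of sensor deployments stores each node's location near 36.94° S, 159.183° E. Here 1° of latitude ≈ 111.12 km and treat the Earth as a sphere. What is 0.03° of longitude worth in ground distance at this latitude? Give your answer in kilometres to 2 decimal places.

2.66 kilometres

One degree of longitude here spans 111120 × cos 36.94° = 111120 × 0.7993 ≈ 88814.4 m; 0.03° of that is 2664.43 m.
That is 2664.43 m = 2.6644 km.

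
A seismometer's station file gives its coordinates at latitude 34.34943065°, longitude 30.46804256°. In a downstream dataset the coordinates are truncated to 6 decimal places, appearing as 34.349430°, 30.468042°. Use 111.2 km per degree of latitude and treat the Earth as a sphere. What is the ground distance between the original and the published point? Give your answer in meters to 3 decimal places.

The latitude changed by +0.00000065° and the longitude by +0.00000056°.
N–S: 0.00000065° × 111200 m/° = 0.07228 m.
East–west at this latitude: 0.00000056° × 111200 × cos 34.3494° ≈ 0.00000056 × 91808 = 0.0514125 m.
Distance: √(0.07228² + 0.0514125²) ≈ 0.0886997 m.

0.089 meters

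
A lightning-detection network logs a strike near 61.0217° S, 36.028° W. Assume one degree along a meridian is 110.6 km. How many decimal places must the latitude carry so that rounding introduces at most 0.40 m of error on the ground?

One degree of latitude covers 110600 m.
N decimal places → at most half a unit in the last place, 0.5 × 10⁻ᴺ° = 110600/2 × 10⁻ᴺ m.
Setting 55300 × 10⁻ᴺ ≤ 0.40 gives 10ᴺ ≥ 1.382e+05, i.e. N ≥ 5.14.
N = 5 would give 0.553 m (too coarse); N = 6 gives 0.0553 m ≤ 0.40 m.

6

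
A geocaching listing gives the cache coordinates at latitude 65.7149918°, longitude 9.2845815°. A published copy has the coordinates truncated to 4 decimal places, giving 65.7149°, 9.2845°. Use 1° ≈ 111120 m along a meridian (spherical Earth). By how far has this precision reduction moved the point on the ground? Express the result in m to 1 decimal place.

The latitude changed by +0.0000918° and the longitude by +0.0000815°.
North–south shift: 0.0000918 × 111120 = 10.2008 m.
East–west at this latitude: 0.0000815° × 111120 × cos 65.7149° ≈ 0.0000815 × 45701.1 = 3.72464 m.
Distance: √(10.2008² + 3.72464²) ≈ 10.8595 m.

10.9 m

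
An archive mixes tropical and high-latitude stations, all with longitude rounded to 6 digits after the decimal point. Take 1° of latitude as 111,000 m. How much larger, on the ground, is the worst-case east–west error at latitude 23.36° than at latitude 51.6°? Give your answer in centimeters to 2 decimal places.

1.65 centimeters

Rounding to 6 decimal places leaves the longitude within ±5e-07° of the true value.
At 23.36°: 5e-07° × 111000 × cos 23.36° = 5e-07 × 111000 × 0.9180 ≈ 0.050951 m.
Error at 51.6° = 5e-07° × 111000 × cos 51.6° ≈ 0.0555 × 0.6211 = 0.034474 m.
So the lower-latitude error exceeds the higher by 0.050951 − 0.034474 = 0.016477 m.
That is 0.0164771 m = 1.6477 cm.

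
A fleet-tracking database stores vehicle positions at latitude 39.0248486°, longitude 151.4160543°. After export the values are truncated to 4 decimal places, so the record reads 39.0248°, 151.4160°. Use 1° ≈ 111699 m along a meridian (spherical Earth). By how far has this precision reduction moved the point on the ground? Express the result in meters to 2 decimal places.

7.19 meters

The latitude changed by +0.0000486° and the longitude by +0.0000543°.
North–south shift: 0.0000486 × 111699 = 5.42857 m.
E–W at 39.0248°: 0.0000543° × 111699 × cos 39.0248° = 0.0000543 × 111699 × 0.7769 ≈ 4.71194 m.
Combined displacement = (5.42857² + 4.71194²)^½ ≈ 7.18831 m.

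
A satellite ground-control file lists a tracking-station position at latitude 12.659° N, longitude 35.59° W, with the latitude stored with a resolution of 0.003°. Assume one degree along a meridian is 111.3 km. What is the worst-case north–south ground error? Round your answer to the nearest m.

With a 0.003° grid the true value lies within half a step, ±0.003°/2 = ±0.0015°, of the stored one.
So the N–S error is at most 0.0015 × 111300 = 166.95 m.

167 m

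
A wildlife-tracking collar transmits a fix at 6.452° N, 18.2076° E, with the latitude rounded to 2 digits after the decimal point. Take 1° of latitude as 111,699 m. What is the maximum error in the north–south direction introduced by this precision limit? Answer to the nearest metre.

Rounding to 2 decimal places leaves the latitude within ±0.005° of the true value.
So the N–S error is at most 0.005 × 111699 = 558.495 m.

558 metres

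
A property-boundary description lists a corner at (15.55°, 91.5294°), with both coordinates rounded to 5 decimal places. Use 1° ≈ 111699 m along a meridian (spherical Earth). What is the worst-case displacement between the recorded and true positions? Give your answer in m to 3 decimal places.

0.776 m

Rounding to 5 decimal places leaves each coordinate within ±5e-06° of the true value.
North–south component: 5e-06° × 111699 = 0.558495 m.
E–W at 15.55°: 5e-06° × 111699 × cos 15.55° = 5e-06 × 111699 × 0.9634 ≈ 0.538052 m.
Worst case both components are at the extreme and orthogonal: √(0.558495² + 0.538052²) ≈ 0.775511 m.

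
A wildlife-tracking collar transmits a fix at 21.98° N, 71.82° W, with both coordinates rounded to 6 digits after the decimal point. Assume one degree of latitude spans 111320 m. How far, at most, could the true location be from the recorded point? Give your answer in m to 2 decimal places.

0.08 m

Rounding to 6 decimal places leaves each coordinate within ±5e-07° of the true value.
N–S: 5e-07° × 111320 m/° = 0.05566 m.
E–W at 21.98°: 5e-07° × 111320 × cos 21.98° = 5e-07 × 111320 × 0.9273 ≈ 0.0516143 m.
The two errors are perpendicular, so the maximum displacement is √(0.05566² + 0.0516143²) ≈ 0.0759083 m.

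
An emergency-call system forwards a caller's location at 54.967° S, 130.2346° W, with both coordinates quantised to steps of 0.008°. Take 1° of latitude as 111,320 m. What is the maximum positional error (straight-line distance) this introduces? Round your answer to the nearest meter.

513 meters

With a 0.008° grid the true value lies within half a step, ±0.008°/2 = ±0.004°, of the stored one.
North–south component: 0.004° × 111320 = 445.28 m.
East–west component at 54.967°: 0.004° × 111320 × cos 54.967° ≈ 0.004 × 63903 ≈ 255.612 m.
The two errors are perpendicular, so the maximum displacement is √(445.28² + 255.612²) ≈ 513.431 m.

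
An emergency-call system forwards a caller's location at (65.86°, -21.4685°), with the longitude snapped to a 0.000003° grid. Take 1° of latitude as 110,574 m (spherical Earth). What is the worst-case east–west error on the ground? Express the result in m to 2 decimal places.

With a 0.000003° grid the true value lies within half a step, ±0.000003°/2 = ±1.5e-06°, of the stored one.
Parallels shrink by cos φ, so at 65.86° a degree of longitude is 110574 × 0.4090 ≈ 45221.2 m.
Maximum E–W displacement: 1.5e-06 × 45221.2 = 0.0678318 m.

0.07 m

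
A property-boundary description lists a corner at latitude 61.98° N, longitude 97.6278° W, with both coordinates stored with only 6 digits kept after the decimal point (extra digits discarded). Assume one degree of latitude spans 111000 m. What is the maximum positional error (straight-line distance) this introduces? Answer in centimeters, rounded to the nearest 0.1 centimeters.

Truncating at 6 decimal places can drop up to a full unit in the last place, so each coordinate may be off by as much as 1e-06°.
N–S: 1e-06° × 111000 m/° = 0.111 m.
E–W at 61.98°: 1e-06° × 111000 × cos 61.98° = 1e-06 × 111000 × 0.4698 ≈ 0.0521456 m.
Worst case both components are at the extreme and orthogonal: √(0.111² + 0.0521456²) ≈ 0.122638 m.
That is 0.122638 m = 12.264 cm.

12.3 centimeters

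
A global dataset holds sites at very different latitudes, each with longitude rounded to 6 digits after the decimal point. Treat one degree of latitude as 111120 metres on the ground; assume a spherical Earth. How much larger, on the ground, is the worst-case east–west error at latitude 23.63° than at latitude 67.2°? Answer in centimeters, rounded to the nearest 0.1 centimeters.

2.9 centimeters

Rounding to 6 decimal places leaves the longitude within ±5e-07° of the true value.
At 23.63°: 5e-07° × 111120 × cos 23.63° = 5e-07 × 111120 × 0.9162 ≈ 0.050901 m.
At 67.2°: 5e-07° × 111120 × cos 67.2° = 5e-07 × 111120 × 0.3875 ≈ 0.02153 m.
So the lower-latitude error exceeds the higher by 0.050901 − 0.02153 = 0.029371 m.
That is 0.0293711 m = 2.9371 cm.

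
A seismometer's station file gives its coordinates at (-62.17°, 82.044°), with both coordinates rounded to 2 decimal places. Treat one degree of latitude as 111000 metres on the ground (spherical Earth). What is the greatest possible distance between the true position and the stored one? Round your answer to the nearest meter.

Rounding to 2 decimal places leaves each coordinate within ±0.005° of the true value.
Latitude error → 0.005 × 111000 = 555 m along the meridian.
East–west component at 62.17°: 0.005° × 111000 × cos 62.17° ≈ 0.005 × 51820.3 ≈ 259.102 m.
Worst case both components are at the extreme and orthogonal: √(555² + 259.102²) ≈ 612.502 m.

613 meters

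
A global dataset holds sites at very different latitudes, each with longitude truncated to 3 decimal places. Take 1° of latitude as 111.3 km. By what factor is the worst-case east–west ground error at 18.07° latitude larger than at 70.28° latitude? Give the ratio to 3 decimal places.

2.817

Truncating at 3 decimal places can drop up to a full unit in the last place, so the longitude may be off by as much as 0.001°.
Error at 18.07° = 0.001° × 111300 × cos 18.07° ≈ 111.3 × 0.9507 = 105.81 m.
At 70.28°: 0.001° × 111300 × cos 70.28° = 0.001 × 111300 × 0.3374 ≈ 37.555 m.
Ratio: 105.81 / 37.555 = cos 18.07° / cos 70.28° ≈ 2.8175.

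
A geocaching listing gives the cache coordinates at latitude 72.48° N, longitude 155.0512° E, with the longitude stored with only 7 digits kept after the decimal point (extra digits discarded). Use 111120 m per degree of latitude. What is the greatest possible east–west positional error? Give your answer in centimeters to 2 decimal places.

0.33 centimeters

Truncating at 7 decimal places can drop up to a full unit in the last place, so the longitude may be off by as much as 1e-07°.
Parallels shrink by cos φ, so at 72.48° a degree of longitude is 111120 × 0.3010 ≈ 33451.4 m.
East–west error: 1e-07° × 33451.4 m/° ≈ 0.00334514 m.
That is 0.00334514 m = 0.33451 cm.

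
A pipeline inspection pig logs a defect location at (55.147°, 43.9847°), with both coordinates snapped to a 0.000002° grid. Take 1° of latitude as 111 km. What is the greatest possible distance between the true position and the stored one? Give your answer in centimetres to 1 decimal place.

12.8 centimetres

With a 0.000002° grid the true value lies within half a step, ±0.000002°/2 = ±1e-06°, of the stored one.
North–south component: 1e-06° × 111000 = 0.111 m.
East–west component at 55.147°: 1e-06° × 111000 × cos 55.147° ≈ 1e-06 × 63433.5 ≈ 0.0634335 m.
Worst case both components are at the extreme and orthogonal: √(0.111² + 0.0634335²) ≈ 0.127847 m.
That is 0.127847 m = 12.785 cm.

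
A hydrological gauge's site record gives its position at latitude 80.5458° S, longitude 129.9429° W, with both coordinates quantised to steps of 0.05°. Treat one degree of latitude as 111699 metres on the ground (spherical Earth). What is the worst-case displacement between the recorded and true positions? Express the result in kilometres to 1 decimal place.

2.8 kilometres

With a 0.05° grid the true value lies within half a step, ±0.05°/2 = ±0.025°, of the stored one.
N–S: 0.025° × 111699 m/° = 2792.48 m.
Longitude error → 0.025 × 111699 × cos 80.5458° = 0.025 × 111699 × 0.1643 ≈ 458.69 m.
Worst case both components are at the extreme and orthogonal: √(2792.48² + 458.69²) ≈ 2829.9 m.
That is 2829.9 m = 2.8299 km.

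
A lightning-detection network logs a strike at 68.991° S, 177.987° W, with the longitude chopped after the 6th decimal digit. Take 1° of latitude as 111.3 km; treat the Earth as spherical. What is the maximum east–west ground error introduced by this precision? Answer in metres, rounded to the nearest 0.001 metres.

0.040 metres

Truncating at 6 decimal places can drop up to a full unit in the last place, so the longitude may be off by as much as 1e-06°.
At latitude 68.991° a degree of longitude spans 111300 m × cos 68.991° = 111300 × 0.3585 ≈ 39902.7 m.
Maximum E–W displacement: 1e-06 × 39902.7 = 0.0399027 m.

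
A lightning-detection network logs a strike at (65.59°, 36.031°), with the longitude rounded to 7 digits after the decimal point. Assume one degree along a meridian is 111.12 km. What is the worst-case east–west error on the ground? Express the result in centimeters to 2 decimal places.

Rounding to 7 decimal places leaves the longitude within ±5e-08° of the true value.
At latitude 65.59° a degree of longitude spans 111120 m × cos 65.59° = 111120 × 0.4133 ≈ 45921.8 m.
Maximum E–W displacement: 5e-08 × 45921.8 = 0.00229609 m.
That is 0.00229609 m = 0.22961 cm.

0.23 centimeters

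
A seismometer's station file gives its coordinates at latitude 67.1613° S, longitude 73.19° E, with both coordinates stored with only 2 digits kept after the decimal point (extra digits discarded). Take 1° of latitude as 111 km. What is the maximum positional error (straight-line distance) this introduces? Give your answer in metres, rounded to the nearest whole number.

1191 metres

Truncating at 2 decimal places can drop up to a full unit in the last place, so each coordinate may be off by as much as 0.01°.
North–south component: 0.01° × 111000 = 1110 m.
East–west component at 67.1613°: 0.01° × 111000 × cos 67.1613° ≈ 0.01 × 43083.3 ≈ 430.833 m.
The two errors are perpendicular, so the maximum displacement is √(1110² + 430.833²) ≈ 1190.68 m.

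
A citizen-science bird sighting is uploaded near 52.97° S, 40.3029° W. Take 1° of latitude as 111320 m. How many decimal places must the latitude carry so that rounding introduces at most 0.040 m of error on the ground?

One degree of latitude covers 111320 m.
N decimal places → at most half a unit in the last place, 0.5 × 10⁻ᴺ° = 111320/2 × 10⁻ᴺ m.
Setting 55660 × 10⁻ᴺ ≤ 0.040 gives 10ᴺ ≥ 1.392e+06, i.e. N ≥ 6.14.
At 6 places the error can reach 0.0557 m, but 7 places keeps it to 0.00557 m.

7 decimal places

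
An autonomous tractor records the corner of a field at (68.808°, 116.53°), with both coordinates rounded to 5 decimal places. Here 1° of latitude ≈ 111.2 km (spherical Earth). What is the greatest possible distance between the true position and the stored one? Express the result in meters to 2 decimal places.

Rounding to 5 decimal places leaves each coordinate within ±5e-06° of the true value.
Latitude error → 5e-06 × 111200 = 0.556 m along the meridian.
Longitude error → 5e-06 × 111200 × cos 68.808° = 5e-06 × 111200 × 0.3615 ≈ 0.200991 m.
Combining orthogonally: (0.556² + 0.200991²)^½ ≈ 0.591213 m.

0.59 meters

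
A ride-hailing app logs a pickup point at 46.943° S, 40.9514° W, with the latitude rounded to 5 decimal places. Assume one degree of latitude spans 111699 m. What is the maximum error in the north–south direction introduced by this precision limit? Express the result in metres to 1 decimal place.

Rounding to 5 decimal places leaves the latitude within ±5e-06° of the true value.
Along the meridian that is 5e-06° × 111699 m/° = 0.558495 m.

0.6 metres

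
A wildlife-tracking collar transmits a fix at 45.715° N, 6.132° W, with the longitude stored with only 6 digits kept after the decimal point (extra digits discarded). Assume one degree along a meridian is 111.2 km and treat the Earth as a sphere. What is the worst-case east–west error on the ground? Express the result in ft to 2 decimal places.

0.25 ft

Truncating at 6 decimal places can drop up to a full unit in the last place, so the longitude may be off by as much as 1e-06°.
One degree of longitude at 45.715° is 111200 × cos 45.715° ≈ 111200 × 0.6982 = 77642.9 m.
Maximum E–W displacement: 1e-06 × 77642.9 = 0.0776429 m.
Converting: 0.0776429 m × 3.2808 ft/m ≈ 0.25473 ft.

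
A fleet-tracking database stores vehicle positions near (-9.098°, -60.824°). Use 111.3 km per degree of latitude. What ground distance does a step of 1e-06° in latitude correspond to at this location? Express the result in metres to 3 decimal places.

0.111 metres

1e-06° × 111300 m/° = 0.1113 m.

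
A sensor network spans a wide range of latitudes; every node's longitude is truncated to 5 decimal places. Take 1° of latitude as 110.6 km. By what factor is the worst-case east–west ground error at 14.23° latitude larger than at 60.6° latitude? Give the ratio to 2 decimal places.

Truncating at 5 decimal places can drop up to a full unit in the last place, so the longitude may be off by as much as 1e-05°.
Error at 14.23° = 1e-05° × 110600 × cos 14.23° ≈ 1.106 × 0.9693 = 1.0721 m.
Error at 60.6° = 1e-05° × 110600 × cos 60.6° ≈ 1.106 × 0.4909 = 0.54294 m.
The ratio reduces to cos 14.23° / cos 60.6° = 0.9693/0.4909 ≈ 1.9746.

1.97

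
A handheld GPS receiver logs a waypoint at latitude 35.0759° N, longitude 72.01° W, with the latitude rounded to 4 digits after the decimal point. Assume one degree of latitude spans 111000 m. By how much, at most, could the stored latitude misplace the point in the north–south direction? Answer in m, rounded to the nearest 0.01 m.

Rounding to 4 decimal places leaves the latitude within ±5e-05° of the true value.
North–south distance: 5e-05° × 111000 m/° = 5.55 m.

5.55 m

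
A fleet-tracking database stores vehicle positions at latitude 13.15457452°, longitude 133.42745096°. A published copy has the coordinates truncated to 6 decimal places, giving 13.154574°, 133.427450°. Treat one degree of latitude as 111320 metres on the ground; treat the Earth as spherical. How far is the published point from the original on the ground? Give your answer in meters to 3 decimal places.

The latitude changed by +0.00000052° and the longitude by +0.00000096°.
North–south shift: 0.00000052 × 111320 = 0.0578864 m.
East–west at this latitude: 0.00000096° × 111320 × cos 13.1546° ≈ 0.00000096 × 108399 = 0.104063 m.
Hypotenuse of the two orthogonal shifts: √(0.0578864² + 0.104063²) = 0.11908 m.

0.119 meters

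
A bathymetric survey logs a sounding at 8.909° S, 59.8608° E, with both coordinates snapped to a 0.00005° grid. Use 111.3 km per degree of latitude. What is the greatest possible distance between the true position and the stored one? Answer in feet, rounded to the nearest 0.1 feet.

With a 0.00005° grid the true value lies within half a step, ±0.00005°/2 = ±2.5e-05°, of the stored one.
North–south component: 2.5e-05° × 111300 = 2.7825 m.
East–west component at 8.909°: 2.5e-05° × 111300 × cos 8.909° ≈ 2.5e-05 × 109957 ≈ 2.74893 m.
The two errors are perpendicular, so the maximum displacement is √(2.7825² + 2.74893²) ≈ 3.91138 m.
In feet: 3.91138 m ÷ 0.3048 ≈ 12.833 ft.

12.8 feet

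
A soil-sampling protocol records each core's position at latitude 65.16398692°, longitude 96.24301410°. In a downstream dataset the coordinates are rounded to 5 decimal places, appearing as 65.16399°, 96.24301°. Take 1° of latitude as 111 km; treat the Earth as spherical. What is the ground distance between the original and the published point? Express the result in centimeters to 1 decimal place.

39.2 centimeters

The latitude changed by -0.00000308° and the longitude by +0.00000410°.
North–south shift: -0.00000308 × 111000 = -0.34188 m.
E–W at 65.164°: 0.00000410° × 111000 × cos 65.164° = 0.00000410 × 111000 × 0.4200 ≈ 0.191152 m.
Distance: √(0.34188² + 0.191152²) ≈ 0.39169 m.
That is 0.39169 m = 39.169 cm.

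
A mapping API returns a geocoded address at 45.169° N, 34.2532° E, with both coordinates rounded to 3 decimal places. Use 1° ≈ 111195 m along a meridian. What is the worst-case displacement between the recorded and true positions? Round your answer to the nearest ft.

Rounding to 3 decimal places leaves each coordinate within ±0.0005° of the true value.
Latitude error → 0.0005 × 111195 = 55.5975 m along the meridian.
East–west component at 45.169°: 0.0005° × 111195 × cos 45.169° ≈ 0.0005 × 78394.5 ≈ 39.1972 m.
The two errors are perpendicular, so the maximum displacement is √(55.5975² + 39.1972²) ≈ 68.0258 m.
Converting: 68.0258 m × 3.2808 ft/m ≈ 223.18 ft.

223 ft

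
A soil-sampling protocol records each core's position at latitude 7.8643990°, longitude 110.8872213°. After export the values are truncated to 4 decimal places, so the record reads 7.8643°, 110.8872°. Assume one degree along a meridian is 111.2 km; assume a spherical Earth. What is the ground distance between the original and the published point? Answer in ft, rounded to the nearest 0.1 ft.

Δlat = 7.8643990 − 7.8643 = +0.0000990°; Δlon = 110.8872213 − 110.8872 = +0.0000213°.
North–south shift: 0.0000990 × 111200 = 11.0088 m.
East–west at this latitude: 0.0000213° × 111200 × cos 7.8643° ≈ 0.0000213 × 110154 = 2.34628 m.
Distance: √(11.0088² + 2.34628²) ≈ 11.2561 m.
In feet: 11.2561 m ÷ 0.3048 ≈ 36.929 ft.

36.9 ft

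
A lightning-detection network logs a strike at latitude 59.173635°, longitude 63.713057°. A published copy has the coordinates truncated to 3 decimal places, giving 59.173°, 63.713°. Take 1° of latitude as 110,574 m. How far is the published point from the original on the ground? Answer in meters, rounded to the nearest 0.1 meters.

The latitude changed by +0.000635° and the longitude by +0.000057°.
North–south shift: 0.000635 × 110574 = 70.2145 m.
East–west at this latitude: 0.000057° × 110574 × cos 59.173° ≈ 0.000057 × 56663.4 = 3.22981 m.
Distance: √(70.2145² + 3.22981²) ≈ 70.2887 m.

70.3 meters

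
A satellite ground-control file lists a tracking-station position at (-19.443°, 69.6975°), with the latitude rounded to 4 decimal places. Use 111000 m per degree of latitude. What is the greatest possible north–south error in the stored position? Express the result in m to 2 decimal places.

Rounding to 4 decimal places leaves the latitude within ±5e-05° of the true value.
North–south distance: 5e-05° × 111000 m/° = 5.55 m.

5.55 m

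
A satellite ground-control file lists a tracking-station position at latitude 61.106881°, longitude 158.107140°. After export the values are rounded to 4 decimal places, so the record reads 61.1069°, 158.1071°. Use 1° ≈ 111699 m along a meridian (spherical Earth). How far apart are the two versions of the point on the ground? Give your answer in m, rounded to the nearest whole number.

3 m

Δlat = 61.106881 − 61.1069 = -0.000019°; Δlon = 158.107140 − 158.1071 = +0.000040°.
N–S: -0.000019° × 111699 m/° = -2.12228 m.
E–W at 61.1069°: 0.000040° × 111699 × cos 61.1069° = 0.000040 × 111699 × 0.4832 ≈ 2.15882 m.
Combined displacement = (2.12228² + 2.15882²)^½ ≈ 3.0273 m.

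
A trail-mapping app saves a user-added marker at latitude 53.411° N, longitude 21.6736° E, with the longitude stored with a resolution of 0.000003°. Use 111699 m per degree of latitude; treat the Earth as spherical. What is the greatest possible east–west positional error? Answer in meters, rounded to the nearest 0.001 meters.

0.100 meters

With a 0.000003° grid the true value lies within half a step, ±0.000003°/2 = ±1.5e-06°, of the stored one.
One degree of longitude at 53.411° is 111699 × cos 53.411° ≈ 111699 × 0.5961 = 66580.5 m.
East–west error: 1.5e-06° × 66580.5 m/° ≈ 0.0998708 m.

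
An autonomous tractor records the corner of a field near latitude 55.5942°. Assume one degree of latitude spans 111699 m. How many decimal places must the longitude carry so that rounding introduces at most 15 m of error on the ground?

At 55.5942° one degree of longitude covers 111699 × cos 55.5942° ≈ 111699 × 0.5651 ≈ 63115.6 m.
Rounding to N decimal places gives at most 0.5 × 10⁻ᴺ degrees of error, i.e. 0.5 × 10⁻ᴺ × 63115.6 m.
Setting 31557.8 × 10⁻ᴺ ≤ 15 gives 10ᴺ ≥ 2104, i.e. N ≥ 3.32.
At 3 places the error can reach 31.6 m, but 4 places keeps it to 3.16 m.

4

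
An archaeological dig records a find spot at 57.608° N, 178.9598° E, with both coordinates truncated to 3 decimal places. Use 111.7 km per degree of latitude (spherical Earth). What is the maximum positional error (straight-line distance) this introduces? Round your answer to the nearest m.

Truncating at 3 decimal places can drop up to a full unit in the last place, so each coordinate may be off by as much as 0.001°.
Latitude error → 0.001 × 111700 = 111.7 m along the meridian.
E–W at 57.608°: 0.001° × 111700 × cos 57.608° = 0.001 × 111700 × 0.5357 ≈ 59.8387 m.
Combining orthogonally: (111.7² + 59.8387²)^½ ≈ 126.718 m.

127 m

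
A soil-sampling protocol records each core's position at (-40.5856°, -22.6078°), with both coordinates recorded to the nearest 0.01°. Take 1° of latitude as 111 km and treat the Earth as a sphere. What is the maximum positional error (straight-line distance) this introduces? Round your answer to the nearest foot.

2286 feet

Rounding to 2 decimal places leaves each coordinate within ±0.005° of the true value.
N–S: 0.005° × 111000 m/° = 555 m.
E–W at 40.5856°: 0.005° × 111000 × cos 40.5856° = 0.005 × 111000 × 0.7594 ≈ 421.486 m.
Combining orthogonally: (555² + 421.486²)^½ ≈ 696.904 m.
In feet: 696.904 m ÷ 0.3048 ≈ 2286.4 ft.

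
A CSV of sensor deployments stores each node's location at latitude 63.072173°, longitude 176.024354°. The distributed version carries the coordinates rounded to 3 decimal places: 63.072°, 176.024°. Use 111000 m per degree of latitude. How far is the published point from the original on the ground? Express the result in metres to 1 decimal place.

Δlat = 63.072173 − 63.072 = +0.000173°; Δlon = 176.024354 − 176.024 = +0.000354°.
N–S: 0.000173° × 111000 m/° = 19.203 m.
East–west at this latitude: 0.000354° × 111000 × cos 63.072° ≈ 0.000354 × 50268.6 = 17.7951 m.
Distance: √(19.203² + 17.7951²) ≈ 26.1805 m.

26.2 metres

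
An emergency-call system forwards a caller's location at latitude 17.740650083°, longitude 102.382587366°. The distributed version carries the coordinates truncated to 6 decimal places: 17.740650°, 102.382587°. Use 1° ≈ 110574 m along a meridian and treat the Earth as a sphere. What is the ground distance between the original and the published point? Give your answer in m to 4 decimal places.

0.0396 m

The latitude changed by +0.000000083° and the longitude by +0.000000366°.
N–S: 0.000000083° × 110574 m/° = 0.00917764 m.
E–W at 17.7406°: 0.000000366° × 110574 × cos 17.7406° = 0.000000366 × 110574 × 0.9524 ≈ 0.0385456 m.
Distance: √(0.00917764² + 0.0385456²) ≈ 0.0396231 m.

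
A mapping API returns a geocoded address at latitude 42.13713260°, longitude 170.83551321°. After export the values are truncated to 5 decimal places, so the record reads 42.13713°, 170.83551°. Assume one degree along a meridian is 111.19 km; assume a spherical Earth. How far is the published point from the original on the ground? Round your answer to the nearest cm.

39 cm

The latitude changed by +0.00000260° and the longitude by +0.00000321°.
N–S: 0.00000260° × 111190 m/° = 0.289094 m.
East–west at this latitude: 0.00000321° × 111190 × cos 42.1371° ≈ 0.00000321 × 82452 = 0.264671 m.
Hypotenuse of the two orthogonal shifts: √(0.289094² + 0.264671²) = 0.391952 m.
That is 0.391952 m = 39.195 cm.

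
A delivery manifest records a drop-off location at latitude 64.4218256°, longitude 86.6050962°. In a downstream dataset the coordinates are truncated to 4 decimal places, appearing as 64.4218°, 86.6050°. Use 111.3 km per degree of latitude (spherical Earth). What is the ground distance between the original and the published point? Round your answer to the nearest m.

5 m

The latitude changed by +0.0000256° and the longitude by +0.0000962°.
N–S: 0.0000256° × 111300 m/° = 2.84928 m.
E–W at 64.4218°: 0.0000962° × 111300 × cos 64.4218° = 0.0000962 × 111300 × 0.4317 ≈ 4.62269 m.
Combined displacement = (2.84928² + 4.62269²)^½ ≈ 5.43026 m.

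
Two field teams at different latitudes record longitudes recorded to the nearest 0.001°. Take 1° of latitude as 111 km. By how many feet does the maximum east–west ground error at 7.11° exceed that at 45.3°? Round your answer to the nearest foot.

53 feet

Rounding to 3 decimal places leaves the longitude within ±0.0005° of the true value.
Error at 7.11° = 0.0005° × 111000 × cos 7.11° ≈ 55.5 × 0.9923 = 55.073 m.
Error at 45.3° = 0.0005° × 111000 × cos 45.3° ≈ 55.5 × 0.7034 = 39.038 m.
So the lower-latitude error exceeds the higher by 55.073 − 39.038 = 16.035 m.
Converting: 16.0348 m × 3.2808 ft/m ≈ 52.608 ft.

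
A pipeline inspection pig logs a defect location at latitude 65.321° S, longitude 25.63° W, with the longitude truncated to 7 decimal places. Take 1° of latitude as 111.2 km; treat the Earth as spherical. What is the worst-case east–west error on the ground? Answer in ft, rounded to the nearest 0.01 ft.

Truncating at 7 decimal places can drop up to a full unit in the last place, so the longitude may be off by as much as 1e-07°.
At latitude 65.321° a degree of longitude spans 111200 m × cos 65.321° = 111200 × 0.4175 ≈ 46429.8 m.
Maximum E–W displacement: 1e-07 × 46429.8 = 0.00464298 m.
In feet: 0.00464298 m ÷ 0.3048 ≈ 0.015233 ft.

0.02 ft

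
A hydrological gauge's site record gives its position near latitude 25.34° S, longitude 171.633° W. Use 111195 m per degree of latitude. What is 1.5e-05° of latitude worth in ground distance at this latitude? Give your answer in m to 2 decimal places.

1.67 m

1.5e-05° × 111195 m/° = 1.66793 m.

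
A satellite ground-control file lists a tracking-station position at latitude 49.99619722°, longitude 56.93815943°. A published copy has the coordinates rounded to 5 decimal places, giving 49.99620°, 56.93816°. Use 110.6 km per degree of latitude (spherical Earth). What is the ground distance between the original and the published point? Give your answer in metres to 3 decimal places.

0.310 metres

The latitude changed by -0.00000278° and the longitude by -0.00000057°.
North–south shift: -0.00000278 × 110600 = -0.307468 m.
East–west at this latitude: -0.00000057° × 110600 × cos 49.9962° ≈ -0.00000057 × 71097.9 = -0.0405258 m.
Distance: √(0.307468² + 0.0405258²) ≈ 0.310127 m.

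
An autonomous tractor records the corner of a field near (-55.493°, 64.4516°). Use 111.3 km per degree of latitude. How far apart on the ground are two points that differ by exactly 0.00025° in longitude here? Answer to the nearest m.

16 m

0.00025° of longitude at 55.493° is 0.00025 × 111300 × cos 55.493° ≈ 0.00025 × 63052.2 = 15.7631 m.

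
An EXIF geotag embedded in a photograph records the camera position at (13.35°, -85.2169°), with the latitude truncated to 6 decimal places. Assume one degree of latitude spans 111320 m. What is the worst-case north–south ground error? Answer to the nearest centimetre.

11 centimetres

Truncating at 6 decimal places can drop up to a full unit in the last place, so the latitude may be off by as much as 1e-06°.
Along the meridian that is 1e-06° × 111320 m/° = 0.11132 m.
That is 0.11132 m = 11.132 cm.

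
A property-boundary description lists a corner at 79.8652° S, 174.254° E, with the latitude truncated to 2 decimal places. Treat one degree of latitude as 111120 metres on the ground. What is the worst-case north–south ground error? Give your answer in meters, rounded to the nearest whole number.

1111 meters

Truncating at 2 decimal places can drop up to a full unit in the last place, so the latitude may be off by as much as 0.01°.
So the N–S error is at most 0.01 × 111120 = 1111.2 m.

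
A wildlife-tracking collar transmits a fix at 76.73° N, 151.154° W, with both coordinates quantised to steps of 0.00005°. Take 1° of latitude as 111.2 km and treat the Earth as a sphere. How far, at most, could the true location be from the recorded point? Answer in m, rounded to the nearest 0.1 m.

With a 0.00005° grid the true value lies within half a step, ±0.00005°/2 = ±2.5e-05°, of the stored one.
N–S: 2.5e-05° × 111200 m/° = 2.78 m.
E–W at 76.73°: 2.5e-05° × 111200 × cos 76.73° = 2.5e-05 × 111200 × 0.2295 ≈ 0.638122 m.
Combining orthogonally: (2.78² + 0.638122²)^½ ≈ 2.8523 m.

2.9 m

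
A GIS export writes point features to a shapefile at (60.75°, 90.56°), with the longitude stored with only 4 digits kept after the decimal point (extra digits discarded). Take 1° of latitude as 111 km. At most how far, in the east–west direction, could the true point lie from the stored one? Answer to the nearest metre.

Truncating at 4 decimal places can drop up to a full unit in the last place, so the longitude may be off by as much as 0.0001°.
At latitude 60.75° a degree of longitude spans 111000 m × cos 60.75° = 111000 × 0.4886 ≈ 54237 m.
East–west error: 0.0001° × 54237 m/° ≈ 5.4237 m.

5 metres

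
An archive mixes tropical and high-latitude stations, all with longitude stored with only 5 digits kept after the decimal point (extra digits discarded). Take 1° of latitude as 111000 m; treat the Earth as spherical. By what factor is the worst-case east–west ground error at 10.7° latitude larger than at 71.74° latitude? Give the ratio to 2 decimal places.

Truncating at 5 decimal places can drop up to a full unit in the last place, so the longitude may be off by as much as 1e-05°.
At 10.7°: 1e-05° × 111000 × cos 10.7° = 1e-05 × 111000 × 0.9826 ≈ 1.0907 m.
At 71.74°: 1e-05° × 111000 × cos 71.74° = 1e-05 × 111000 × 0.3133 ≈ 0.3478 m.
The ratio reduces to cos 10.7° / cos 71.74° = 0.9826/0.3133 ≈ 3.1360.

3.14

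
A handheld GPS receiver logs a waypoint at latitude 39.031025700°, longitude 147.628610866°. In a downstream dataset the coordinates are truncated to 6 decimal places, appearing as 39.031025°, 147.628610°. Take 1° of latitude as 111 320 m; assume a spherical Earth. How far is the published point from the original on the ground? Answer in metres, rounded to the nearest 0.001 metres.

Δlat = 39.031025700 − 39.031025 = +0.000000700°; Δlon = 147.628610866 − 147.628610 = +0.000000866°.
N–S: 0.000000700° × 111320 m/° = 0.077924 m.
E–W at 39.031°: 0.000000866° × 111320 × cos 39.031° = 0.000000866 × 111320 × 0.7768 ≈ 0.0748864 m.
Combined displacement = (0.077924² + 0.0748864²)^½ ≈ 0.108075 m.

0.108 metres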